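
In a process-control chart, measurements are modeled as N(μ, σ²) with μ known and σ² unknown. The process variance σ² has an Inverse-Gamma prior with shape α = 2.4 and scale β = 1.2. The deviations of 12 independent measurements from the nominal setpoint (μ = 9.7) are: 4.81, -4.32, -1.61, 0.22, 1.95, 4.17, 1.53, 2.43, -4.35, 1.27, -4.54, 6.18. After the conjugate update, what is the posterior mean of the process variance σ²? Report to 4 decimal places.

With known mean μ and an Inverse-Gamma(α, β) prior on σ², the Normal likelihood is conjugate: posterior is Inv-Gamma(α + n/2, β + Σ(xᵢ−μ)²/2).
Σ(xᵢ−μ)² = (4.81)² + (-4.32)² + (-1.61)² + (0.22)² + (1.95)² + (4.17)² + (1.53)² + (2.43)² + (-4.35)² + (1.27)² + (-4.54)² + (6.18)² = 153.2156.
Posterior: Inv-Gamma(2.4 + 12/2, 1.2 + 153.2156/2) = Inv-Gamma(8.40, 77.80780).
E[σ²|data] = β/(α−1) = 77.80780/7.40 = 10.5146.

10.5146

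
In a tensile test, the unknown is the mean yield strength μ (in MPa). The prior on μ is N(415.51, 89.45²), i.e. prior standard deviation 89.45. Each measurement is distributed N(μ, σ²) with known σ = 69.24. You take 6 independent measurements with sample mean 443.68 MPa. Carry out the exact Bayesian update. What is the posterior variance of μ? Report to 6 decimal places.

For Normal data with known variance σ², a Normal(μ₀, σ₀²) prior on μ is conjugate. Posterior precision = 1/σ₀² + n/σ²; posterior mean is the precision-weighted average of μ₀ and x̄.
σ₀² = 89.45² = 8001.3025, σ² = 69.24² = 4794.1776; σ² + n·σ₀² = 4794.1776 + 6·8001.3025 = 52801.9926.
Posterior precision = 1/σ₀² + n/σ² = 1/8001.3025 + 6/4794.1776 = (σ² + n·σ₀²)/(σ₀²σ²) = 52801.9926/(8001.3025·4794.1776); posterior variance σₙ² = σ₀²σ²/(σ² + n·σ₀²) = 8001.3025·4794.1776/52801.9926 = 726.481394.

726.481394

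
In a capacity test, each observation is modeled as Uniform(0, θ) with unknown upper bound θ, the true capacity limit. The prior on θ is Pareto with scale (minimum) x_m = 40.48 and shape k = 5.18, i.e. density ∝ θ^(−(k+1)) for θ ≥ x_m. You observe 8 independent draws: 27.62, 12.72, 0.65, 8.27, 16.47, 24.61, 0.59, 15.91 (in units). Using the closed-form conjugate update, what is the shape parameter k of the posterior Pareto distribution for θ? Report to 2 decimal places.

A Pareto(scale x_m, shape k) prior on the upper bound θ of Uniform(0, θ) is conjugate: posterior is Pareto(max(x_m, max xᵢ), k + n).
Sample maximum = 27.62; prior scale x_m = 40.48 → posterior scale = max = 40.48.
Posterior shape = 5.18 + 8 = 13.18.
Posterior shape k = 13.18.

13.18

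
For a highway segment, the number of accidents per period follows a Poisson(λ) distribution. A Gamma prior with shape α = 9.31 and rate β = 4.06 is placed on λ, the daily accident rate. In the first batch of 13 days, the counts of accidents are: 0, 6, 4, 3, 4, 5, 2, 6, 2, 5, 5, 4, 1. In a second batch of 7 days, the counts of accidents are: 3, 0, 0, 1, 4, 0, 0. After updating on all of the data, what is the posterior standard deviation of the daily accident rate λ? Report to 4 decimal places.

With a Gamma(shape α, rate β) prior, the Poisson likelihood is conjugate: the posterior is Gamma(α + ΣXᵢ, β + n).
Batch 1: sum of counts S = 47 over n = 13 days.
After batch 1: Gamma(α+S, β+n) = Gamma(9.31+47, 4.06+13) = Gamma(56.31, 17.06).
Batch 2: sum of counts S = 8 over n = 7 days.
After batch 2: Gamma(α+S, β+n) = Gamma(56.31+8, 17.06+7) = Gamma(64.31, 24.06).
SD = √α/β = √64.31/24.06 = 0.3333.

0.3333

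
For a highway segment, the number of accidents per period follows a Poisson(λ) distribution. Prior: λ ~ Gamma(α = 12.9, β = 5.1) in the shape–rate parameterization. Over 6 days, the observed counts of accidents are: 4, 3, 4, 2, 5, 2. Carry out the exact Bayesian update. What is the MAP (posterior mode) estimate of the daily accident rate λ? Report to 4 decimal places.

With a Gamma(shape α, rate β) prior, the Poisson likelihood is conjugate: the posterior is Gamma(α + ΣXᵢ, β + n).
Sum of counts S = 20 over n = 6 days.
Posterior: Gamma(α+S, β+n) = Gamma(12.9+20, 5.1+6) = Gamma(32.9, 11.1).
Mode of Gamma(α,β) for α≥1 is (α−1)/β = 31.9/11.1 = 2.8739.

2.8739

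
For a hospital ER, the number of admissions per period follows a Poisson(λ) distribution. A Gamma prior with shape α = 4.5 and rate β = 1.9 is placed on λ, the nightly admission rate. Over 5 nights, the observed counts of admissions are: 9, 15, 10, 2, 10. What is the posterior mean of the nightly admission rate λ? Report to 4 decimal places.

7.3188

With a Gamma(shape α, rate β) prior, the Poisson likelihood is conjugate: the posterior is Gamma(α + ΣXᵢ, β + n).
Sum of counts S = 46 over n = 5 nights.
Posterior: Gamma(α+S, β+n) = Gamma(4.5+46, 1.9+5) = Gamma(50.5, 6.9).
Posterior mean = α/β = 50.5/6.9 = 7.3188.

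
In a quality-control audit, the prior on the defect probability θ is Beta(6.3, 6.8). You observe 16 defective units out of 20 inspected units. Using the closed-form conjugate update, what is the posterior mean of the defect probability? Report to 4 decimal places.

The Beta prior is conjugate to a Binomial/Bernoulli likelihood; the update adds successes to α and failures to β.
Posterior: Beta(α+k, β+n−k) = Beta(6.3+16, 6.8+4) = Beta(22.3, 10.8).
Posterior mean = α/(α+β) = 22.3/33.1 = 0.6737.

0.6737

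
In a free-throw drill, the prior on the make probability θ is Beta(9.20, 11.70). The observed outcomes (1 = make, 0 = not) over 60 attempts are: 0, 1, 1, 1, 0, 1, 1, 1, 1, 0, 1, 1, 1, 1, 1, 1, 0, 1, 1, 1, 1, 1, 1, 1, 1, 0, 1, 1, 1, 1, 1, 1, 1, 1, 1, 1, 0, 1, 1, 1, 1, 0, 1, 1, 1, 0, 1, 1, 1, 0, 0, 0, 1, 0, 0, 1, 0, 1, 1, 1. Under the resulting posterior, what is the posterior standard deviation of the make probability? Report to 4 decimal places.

0.0514

The Beta prior is conjugate to a Binomial/Bernoulli likelihood; the update adds successes to α and failures to β.
Posterior: Beta(α+k, β+n−k) = Beta(9.20+46, 11.70+14) = Beta(55.20, 25.70).
Var = αβ/((α+β)²(α+β+1)) = 55.20·25.70/(80.90²·81.90) = 0.00264662; SD = √0.00264662 = 0.0514.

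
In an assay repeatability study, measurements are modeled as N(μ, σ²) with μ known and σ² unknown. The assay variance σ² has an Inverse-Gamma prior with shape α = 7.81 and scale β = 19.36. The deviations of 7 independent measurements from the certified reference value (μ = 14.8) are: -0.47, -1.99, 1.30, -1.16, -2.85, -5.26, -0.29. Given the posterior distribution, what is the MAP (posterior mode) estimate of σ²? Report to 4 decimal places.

With known mean μ and an Inverse-Gamma(α, β) prior on σ², the Normal likelihood is conjugate: posterior is Inv-Gamma(α + n/2, β + Σ(xᵢ−μ)²/2).
Σ(xᵢ−μ)² = (-0.47)² + (-1.99)² + (1.30)² + (-1.16)² + (-2.85)² + (-5.26)² + (-0.29)² = 43.0908.
Posterior: Inv-Gamma(7.81 + 7/2, 19.36 + 43.0908/2) = Inv-Gamma(11.31, 40.90540).
Mode = β/(α+1) = 40.90540/12.31 = 3.3229.

3.3229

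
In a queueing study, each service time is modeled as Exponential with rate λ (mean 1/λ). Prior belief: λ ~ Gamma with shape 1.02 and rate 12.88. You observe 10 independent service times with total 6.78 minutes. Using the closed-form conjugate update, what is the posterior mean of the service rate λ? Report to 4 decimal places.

0.5605

With a Gamma(shape α, rate β) prior on the exponential rate λ, the posterior after n observations with total T = Σxᵢ is Gamma(α+n, β+T).
Posterior: Gamma(1.02+10, 12.88+6.78) = Gamma(11.02, 19.66).
Posterior mean of λ = α/β = 11.02/19.66 = 0.5605.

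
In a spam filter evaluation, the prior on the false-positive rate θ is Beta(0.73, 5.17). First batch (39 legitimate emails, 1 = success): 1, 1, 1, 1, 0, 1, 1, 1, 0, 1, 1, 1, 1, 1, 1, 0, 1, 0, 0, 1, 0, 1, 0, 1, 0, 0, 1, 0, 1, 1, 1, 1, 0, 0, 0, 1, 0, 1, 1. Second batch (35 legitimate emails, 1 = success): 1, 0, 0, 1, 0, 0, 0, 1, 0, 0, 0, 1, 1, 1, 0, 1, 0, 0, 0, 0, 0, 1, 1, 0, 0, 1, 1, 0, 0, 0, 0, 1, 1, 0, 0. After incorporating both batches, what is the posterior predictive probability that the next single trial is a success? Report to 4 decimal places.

The Beta prior is conjugate to a Binomial/Bernoulli likelihood; the update adds successes to α and failures to β.
After batch 1: Beta(0.73+25, 5.17+14) = Beta(25.73, 19.17).
After batch 2: Beta(25.73+13, 19.17+22) = Beta(38.73, 41.17).
For a single future Bernoulli trial, P(success | data) = α/(α+β) = 0.4847.

0.4847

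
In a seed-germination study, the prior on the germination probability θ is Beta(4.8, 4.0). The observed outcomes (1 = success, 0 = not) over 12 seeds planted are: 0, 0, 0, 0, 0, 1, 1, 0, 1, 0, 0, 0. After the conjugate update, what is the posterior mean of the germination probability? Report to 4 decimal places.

The Beta prior is conjugate to a Binomial/Bernoulli likelihood; the update adds successes to α and failures to β.
Posterior: Beta(α+k, β+n−k) = Beta(4.8+3, 4.0+9) = Beta(7.8, 13.0).
Posterior mean = α/(α+β) = 7.8/20.8 = 0.3750.

0.3750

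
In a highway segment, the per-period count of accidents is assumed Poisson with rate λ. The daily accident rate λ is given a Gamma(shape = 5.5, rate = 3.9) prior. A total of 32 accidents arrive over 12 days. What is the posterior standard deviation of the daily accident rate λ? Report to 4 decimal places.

With a Gamma(shape α, rate β) prior, the Poisson likelihood is conjugate: the posterior is Gamma(α + ΣXᵢ, β + n).
Posterior: Gamma(α+S, β+n) = Gamma(5.5+32, 3.9+12) = Gamma(37.5, 15.9).
SD = √α/β = √37.5/15.9 = 0.3851.

0.3851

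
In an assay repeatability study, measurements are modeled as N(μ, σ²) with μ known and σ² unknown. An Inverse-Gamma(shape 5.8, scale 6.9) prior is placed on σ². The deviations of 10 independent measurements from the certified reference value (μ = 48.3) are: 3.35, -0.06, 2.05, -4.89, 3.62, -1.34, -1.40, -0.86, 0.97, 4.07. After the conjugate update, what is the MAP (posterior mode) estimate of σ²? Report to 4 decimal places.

With known mean μ and an Inverse-Gamma(α, β) prior on σ², the Normal likelihood is conjugate: posterior is Inv-Gamma(α + n/2, β + Σ(xᵢ−μ)²/2).
Σ(xᵢ−μ)² = (3.35)² + (-0.06)² + (2.05)² + (-4.89)² + (3.62)² + (-1.34)² + (-1.40)² + (-0.86)² + (0.97)² + (4.07)² = 74.4461.
Posterior: Inv-Gamma(5.8 + 10/2, 6.9 + 74.4461/2) = Inv-Gamma(10.80, 44.12305).
Mode = β/(α+1) = 44.12305/11.80 = 3.7392.

3.7392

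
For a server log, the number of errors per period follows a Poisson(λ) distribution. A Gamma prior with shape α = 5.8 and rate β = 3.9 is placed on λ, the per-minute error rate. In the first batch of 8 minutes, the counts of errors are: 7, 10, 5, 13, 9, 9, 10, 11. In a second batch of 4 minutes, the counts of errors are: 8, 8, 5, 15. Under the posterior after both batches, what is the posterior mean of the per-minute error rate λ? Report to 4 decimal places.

With a Gamma(shape α, rate β) prior, the Poisson likelihood is conjugate: the posterior is Gamma(α + ΣXᵢ, β + n).
Batch 1: sum of counts S = 74 over n = 8 minutes.
After batch 1: Gamma(α+S, β+n) = Gamma(5.8+74, 3.9+8) = Gamma(79.8, 11.9).
Batch 2: sum of counts S = 36 over n = 4 minutes.
After batch 2: Gamma(α+S, β+n) = Gamma(79.8+36, 11.9+4) = Gamma(115.8, 15.9).
Posterior mean = α/β = 115.8/15.9 = 7.2830.

7.2830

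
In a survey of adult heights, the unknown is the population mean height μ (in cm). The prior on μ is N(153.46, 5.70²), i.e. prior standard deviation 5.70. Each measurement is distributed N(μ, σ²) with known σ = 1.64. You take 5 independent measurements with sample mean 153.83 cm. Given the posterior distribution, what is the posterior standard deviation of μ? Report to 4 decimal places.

0.7274

For Normal data with known variance σ², a Normal(μ₀, σ₀²) prior on μ is conjugate. Posterior precision = 1/σ₀² + n/σ²; posterior mean is the precision-weighted average of μ₀ and x̄.
σ₀² = 5.70² = 32.49, σ² = 1.64² = 2.6896; σ² + n·σ₀² = 2.6896 + 5·32.49 = 165.1396.
Posterior precision = 1/σ₀² + n/σ² = 1/32.49 + 5/2.6896 = (σ² + n·σ₀²)/(σ₀²σ²) = 165.1396/(32.49·2.6896); posterior variance σₙ² = σ₀²σ²/(σ² + n·σ₀²) = 32.49·2.6896/165.1396 = 0.529159.
Posterior SD = √σₙ² = √(32.49·2.6896/165.1396) = 0.7274.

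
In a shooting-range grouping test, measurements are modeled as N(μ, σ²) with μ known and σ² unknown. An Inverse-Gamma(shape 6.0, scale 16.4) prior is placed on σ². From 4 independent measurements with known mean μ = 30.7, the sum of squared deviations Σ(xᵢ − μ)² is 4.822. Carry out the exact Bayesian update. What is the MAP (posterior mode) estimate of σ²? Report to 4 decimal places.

With known mean μ and an Inverse-Gamma(α, β) prior on σ², the Normal likelihood is conjugate: posterior is Inv-Gamma(α + n/2, β + Σ(xᵢ−μ)²/2).
Posterior: Inv-Gamma(6.0 + 4/2, 16.4 + 4.822/2) = Inv-Gamma(8.00, 18.8110).
Mode = β/(α+1) = 18.8110/9.00 = 2.0901.

2.0901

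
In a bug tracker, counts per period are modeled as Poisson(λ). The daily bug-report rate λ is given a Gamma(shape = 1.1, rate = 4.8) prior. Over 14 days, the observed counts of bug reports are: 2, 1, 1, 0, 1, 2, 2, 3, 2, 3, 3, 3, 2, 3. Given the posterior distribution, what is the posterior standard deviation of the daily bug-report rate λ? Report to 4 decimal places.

With a Gamma(shape α, rate β) prior, the Poisson likelihood is conjugate: the posterior is Gamma(α + ΣXᵢ, β + n).
Sum of counts S = 28 over n = 14 days.
Posterior: Gamma(α+S, β+n) = Gamma(1.1+28, 4.8+14) = Gamma(29.1, 18.8).
SD = √α/β = √29.1/18.8 = 0.2869.

0.2869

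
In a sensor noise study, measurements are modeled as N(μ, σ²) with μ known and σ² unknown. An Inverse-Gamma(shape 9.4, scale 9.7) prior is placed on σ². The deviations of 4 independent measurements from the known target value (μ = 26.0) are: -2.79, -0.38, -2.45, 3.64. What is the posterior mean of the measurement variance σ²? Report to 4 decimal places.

With known mean μ and an Inverse-Gamma(α, β) prior on σ², the Normal likelihood is conjugate: posterior is Inv-Gamma(α + n/2, β + Σ(xᵢ−μ)²/2).
Σ(xᵢ−μ)² = (-2.79)² + (-0.38)² + (-2.45)² + (3.64)² = 27.1806.
Posterior: Inv-Gamma(9.4 + 4/2, 9.7 + 27.1806/2) = Inv-Gamma(11.40, 23.29030).
E[σ²|data] = β/(α−1) = 23.29030/10.40 = 2.2395.

2.2395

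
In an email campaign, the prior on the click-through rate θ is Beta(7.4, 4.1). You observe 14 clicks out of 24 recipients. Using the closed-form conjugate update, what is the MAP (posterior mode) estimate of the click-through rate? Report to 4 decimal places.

The Beta prior is conjugate to a Binomial/Bernoulli likelihood; the update adds successes to α and failures to β.
Posterior: Beta(α+k, β+n−k) = Beta(7.4+14, 4.1+10) = Beta(21.4, 14.1).
Mode of Beta(a,b) for a,b>1 is (a−1)/(a+b−2) = 20.4/33.5 = 0.6090.

0.6090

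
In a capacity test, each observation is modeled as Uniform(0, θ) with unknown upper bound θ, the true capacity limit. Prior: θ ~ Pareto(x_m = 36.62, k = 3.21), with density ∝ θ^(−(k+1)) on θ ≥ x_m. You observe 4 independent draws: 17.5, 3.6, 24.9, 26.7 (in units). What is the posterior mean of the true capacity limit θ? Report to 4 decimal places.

A Pareto(scale x_m, shape k) prior on the upper bound θ of Uniform(0, θ) is conjugate: posterior is Pareto(max(x_m, max xᵢ), k + n).
Sample maximum = 26.7; prior scale x_m = 36.62 → posterior scale = max = 36.62.
Posterior shape = 3.21 + 4 = 7.21.
E[θ|data] = k·x_m/(k−1) = 7.21·36.62/6.21 = 42.5169.

42.5169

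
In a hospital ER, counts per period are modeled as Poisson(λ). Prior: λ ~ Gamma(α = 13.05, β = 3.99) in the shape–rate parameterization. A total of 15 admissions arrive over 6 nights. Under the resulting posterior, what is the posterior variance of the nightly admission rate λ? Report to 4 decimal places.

With a Gamma(shape α, rate β) prior, the Poisson likelihood is conjugate: the posterior is Gamma(α + ΣXᵢ, β + n).
Posterior: Gamma(α+S, β+n) = Gamma(13.05+15, 3.99+6) = Gamma(28.05, 9.99).
Var = α/β² = 28.05/9.99² = 0.2811.

0.2811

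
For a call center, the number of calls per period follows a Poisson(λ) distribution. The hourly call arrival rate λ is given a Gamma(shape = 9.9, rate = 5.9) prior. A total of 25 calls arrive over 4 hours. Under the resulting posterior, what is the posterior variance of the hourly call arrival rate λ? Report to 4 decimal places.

With a Gamma(shape α, rate β) prior, the Poisson likelihood is conjugate: the posterior is Gamma(α + ΣXᵢ, β + n).
Posterior: Gamma(α+S, β+n) = Gamma(9.9+25, 5.9+4) = Gamma(34.9, 9.9).
Var = α/β² = 34.9/9.9² = 0.3561.

0.3561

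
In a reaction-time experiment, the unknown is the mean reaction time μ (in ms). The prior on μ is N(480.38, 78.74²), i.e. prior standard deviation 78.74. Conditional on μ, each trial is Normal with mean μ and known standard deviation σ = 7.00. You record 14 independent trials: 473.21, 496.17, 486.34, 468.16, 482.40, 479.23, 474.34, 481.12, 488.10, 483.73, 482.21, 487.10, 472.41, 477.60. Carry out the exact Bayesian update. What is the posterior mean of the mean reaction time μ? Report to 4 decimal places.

480.8654

For Normal data with known variance σ², a Normal(μ₀, σ₀²) prior on μ is conjugate. Posterior precision = 1/σ₀² + n/σ²; posterior mean is the precision-weighted average of μ₀ and x̄.
Σxᵢ = 473.21 + 496.17 + 486.34 + 468.16 + 482.40 + 479.23 + 474.34 + 481.12 + 488.10 + 483.73 + 482.21 + 487.10 + 472.41 + 477.60 = 6732.12, so n·x̄ = 6732.12.
σ₀² = 78.74² = 6199.9876, σ² = 7.00² = 49; σ² + n·σ₀² = 49 + 14·6199.9876 = 86848.8264.
Posterior mean = (μ₀/σ₀² + n·x̄/σ²)/(1/σ₀² + n/σ²) = (σ²·μ₀ + σ₀²·n·x̄)/(σ² + n·σ₀²) = (49·480.38 + 6199.9876·6732.12)/86848.8264 = 41762599.141712/86848.8264 = 480.8654.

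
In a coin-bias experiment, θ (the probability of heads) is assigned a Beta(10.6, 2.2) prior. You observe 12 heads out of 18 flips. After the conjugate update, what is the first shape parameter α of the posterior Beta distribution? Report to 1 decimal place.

The Beta prior is conjugate to a Binomial/Bernoulli likelihood; the update adds successes to α and failures to β.
Posterior: Beta(α+k, β+n−k) = Beta(10.6+12, 2.2+6) = Beta(22.6, 8.2).
Posterior α = 22.6.

22.6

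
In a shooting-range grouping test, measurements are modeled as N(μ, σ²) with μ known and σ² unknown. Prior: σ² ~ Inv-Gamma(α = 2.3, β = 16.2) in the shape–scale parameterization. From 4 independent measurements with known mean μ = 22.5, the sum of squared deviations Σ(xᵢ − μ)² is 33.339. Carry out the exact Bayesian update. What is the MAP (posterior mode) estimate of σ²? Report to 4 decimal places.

6.2018

With known mean μ and an Inverse-Gamma(α, β) prior on σ², the Normal likelihood is conjugate: posterior is Inv-Gamma(α + n/2, β + Σ(xᵢ−μ)²/2).
Posterior: Inv-Gamma(2.3 + 4/2, 16.2 + 33.339/2) = Inv-Gamma(4.30, 32.8695).
Mode = β/(α+1) = 32.8695/5.30 = 6.2018.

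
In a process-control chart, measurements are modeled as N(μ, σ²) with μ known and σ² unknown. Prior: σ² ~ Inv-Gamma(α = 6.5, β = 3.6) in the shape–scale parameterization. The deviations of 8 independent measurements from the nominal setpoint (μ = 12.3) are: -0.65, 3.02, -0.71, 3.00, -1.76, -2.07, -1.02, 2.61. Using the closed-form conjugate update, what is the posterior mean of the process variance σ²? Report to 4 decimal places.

2.1833

With known mean μ and an Inverse-Gamma(α, β) prior on σ², the Normal likelihood is conjugate: posterior is Inv-Gamma(α + n/2, β + Σ(xᵢ−μ)²/2).
Σ(xᵢ−μ)² = (-0.65)² + (3.02)² + (-0.71)² + (3.00)² + (-1.76)² + (-2.07)² + (-1.02)² + (2.61)² = 34.2820.
Posterior: Inv-Gamma(6.5 + 8/2, 3.6 + 34.2820/2) = Inv-Gamma(10.50, 20.74100).
E[σ²|data] = β/(α−1) = 20.74100/9.50 = 2.1833.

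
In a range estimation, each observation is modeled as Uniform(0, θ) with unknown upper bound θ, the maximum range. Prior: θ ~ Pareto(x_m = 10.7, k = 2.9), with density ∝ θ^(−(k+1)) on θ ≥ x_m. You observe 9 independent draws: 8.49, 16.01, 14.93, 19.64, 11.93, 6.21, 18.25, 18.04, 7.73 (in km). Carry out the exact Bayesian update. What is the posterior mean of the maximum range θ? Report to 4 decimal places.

21.4418

A Pareto(scale x_m, shape k) prior on the upper bound θ of Uniform(0, θ) is conjugate: posterior is Pareto(max(x_m, max xᵢ), k + n).
Sample maximum = 19.64; prior scale x_m = 10.7 → posterior scale = max = 19.64.
Posterior shape = 2.9 + 9 = 11.9.
E[θ|data] = k·x_m/(k−1) = 11.9·19.64/10.9 = 21.4418.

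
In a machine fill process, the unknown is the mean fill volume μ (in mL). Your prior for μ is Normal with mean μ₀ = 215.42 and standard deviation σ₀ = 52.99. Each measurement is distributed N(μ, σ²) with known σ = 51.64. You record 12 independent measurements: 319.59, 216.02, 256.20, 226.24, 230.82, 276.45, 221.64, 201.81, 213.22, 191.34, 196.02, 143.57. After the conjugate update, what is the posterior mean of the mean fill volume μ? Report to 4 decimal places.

For Normal data with known variance σ², a Normal(μ₀, σ₀²) prior on μ is conjugate. Posterior precision = 1/σ₀² + n/σ²; posterior mean is the precision-weighted average of μ₀ and x̄.
Σxᵢ = 319.59 + 216.02 + 256.20 + 226.24 + 230.82 + 276.45 + 221.64 + 201.81 + 213.22 + 191.34 + 196.02 + 143.57 = 2692.92, so n·x̄ = 2692.92.
σ₀² = 52.99² = 2807.9401, σ² = 51.64² = 2666.6896; σ² + n·σ₀² = 2666.6896 + 12·2807.9401 = 36361.9708.
Posterior mean = (μ₀/σ₀² + n·x̄/σ²)/(1/σ₀² + n/σ²) = (σ²·μ₀ + σ₀²·n·x̄)/(σ² + n·σ₀²) = (2666.6896·215.42 + 2807.9401·2692.92)/36361.9708 = 8136016.327724/36361.9708 = 223.7507.

223.7507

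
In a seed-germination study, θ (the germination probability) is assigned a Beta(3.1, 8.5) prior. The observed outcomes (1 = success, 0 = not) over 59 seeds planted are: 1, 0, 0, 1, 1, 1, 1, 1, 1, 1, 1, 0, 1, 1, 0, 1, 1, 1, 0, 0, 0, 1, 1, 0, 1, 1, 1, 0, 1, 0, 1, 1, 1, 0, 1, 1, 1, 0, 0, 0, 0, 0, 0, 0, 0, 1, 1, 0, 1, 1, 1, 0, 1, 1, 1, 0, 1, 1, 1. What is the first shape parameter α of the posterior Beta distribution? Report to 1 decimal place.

The Beta prior is conjugate to a Binomial/Bernoulli likelihood; the update adds successes to α and failures to β.
Posterior: Beta(α+k, β+n−k) = Beta(3.1+37, 8.5+22) = Beta(40.1, 30.5).
Posterior α = 40.1.

40.1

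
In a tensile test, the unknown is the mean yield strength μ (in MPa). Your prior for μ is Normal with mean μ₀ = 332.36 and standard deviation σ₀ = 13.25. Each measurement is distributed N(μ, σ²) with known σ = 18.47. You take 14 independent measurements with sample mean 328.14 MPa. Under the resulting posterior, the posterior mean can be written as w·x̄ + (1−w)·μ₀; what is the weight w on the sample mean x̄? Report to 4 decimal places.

0.8781

For Normal data with known variance σ², a Normal(μ₀, σ₀²) prior on μ is conjugate. Posterior precision = 1/σ₀² + n/σ²; posterior mean is the precision-weighted average of μ₀ and x̄.
σ₀² = 13.25² = 175.5625, σ² = 18.47² = 341.1409. Prior precision 1/σ₀² = 1/175.5625; data precision n/σ² = 14/341.1409.
w = (n/σ²)/(1/σ₀² + n/σ²) = n·σ₀²/(σ² + n·σ₀²) = 14·175.5625/(341.1409 + 14·175.5625) = 2457.875/2799.0159 = 0.8781.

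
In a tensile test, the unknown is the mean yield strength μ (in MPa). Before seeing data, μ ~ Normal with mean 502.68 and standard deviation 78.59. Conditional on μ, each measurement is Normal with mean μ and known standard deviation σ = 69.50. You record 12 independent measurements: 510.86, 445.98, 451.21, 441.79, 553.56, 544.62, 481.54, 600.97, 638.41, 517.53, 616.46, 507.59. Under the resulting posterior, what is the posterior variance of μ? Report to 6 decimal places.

377.893190

For Normal data with known variance σ², a Normal(μ₀, σ₀²) prior on μ is conjugate. Posterior precision = 1/σ₀² + n/σ²; posterior mean is the precision-weighted average of μ₀ and x̄.
σ₀² = 78.59² = 6176.3881, σ² = 69.50² = 4830.25; σ² + n·σ₀² = 4830.25 + 12·6176.3881 = 78946.9072.
Posterior precision = 1/σ₀² + n/σ² = 1/6176.3881 + 12/4830.25 = (σ² + n·σ₀²)/(σ₀²σ²) = 78946.9072/(6176.3881·4830.25); posterior variance σₙ² = σ₀²σ²/(σ² + n·σ₀²) = 6176.3881·4830.25/78946.9072 = 377.893190.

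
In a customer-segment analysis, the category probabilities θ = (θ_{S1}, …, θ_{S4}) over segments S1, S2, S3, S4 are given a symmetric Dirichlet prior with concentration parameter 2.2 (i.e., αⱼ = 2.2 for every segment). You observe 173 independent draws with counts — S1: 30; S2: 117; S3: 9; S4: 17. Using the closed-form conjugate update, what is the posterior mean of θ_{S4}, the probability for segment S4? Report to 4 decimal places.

0.1056

The Dirichlet prior is conjugate to the Multinomial likelihood: each posterior αⱼ = prior αⱼ + observed count nⱼ.
Posterior concentration: (32.2, 119.2, 11.2, 19.2), total = 181.8.
E[θ_{S4}|data] = α_{S4}/Σα = 19.2/181.8 = 0.1056.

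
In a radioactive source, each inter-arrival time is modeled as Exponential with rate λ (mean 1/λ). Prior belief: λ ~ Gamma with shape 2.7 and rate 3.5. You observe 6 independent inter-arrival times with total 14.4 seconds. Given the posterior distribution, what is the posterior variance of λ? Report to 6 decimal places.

0.027153

With a Gamma(shape α, rate β) prior on the exponential rate λ, the posterior after n observations with total T = Σxᵢ is Gamma(α+n, β+T).
Posterior: Gamma(2.7+6, 3.5+14.4) = Gamma(8.7, 17.9).
Var = α/β² = 0.027153.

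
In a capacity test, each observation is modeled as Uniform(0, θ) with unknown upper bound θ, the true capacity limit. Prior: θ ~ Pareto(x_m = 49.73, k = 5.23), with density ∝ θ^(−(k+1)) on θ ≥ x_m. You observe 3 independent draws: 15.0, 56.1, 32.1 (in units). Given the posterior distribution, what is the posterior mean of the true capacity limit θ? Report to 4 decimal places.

A Pareto(scale x_m, shape k) prior on the upper bound θ of Uniform(0, θ) is conjugate: posterior is Pareto(max(x_m, max xᵢ), k + n).
Sample maximum = 56.1; prior scale x_m = 49.73 → posterior scale = max = 56.10.
Posterior shape = 5.23 + 3 = 8.23.
E[θ|data] = k·x_m/(k−1) = 8.23·56.10/7.23 = 63.8593.

63.8593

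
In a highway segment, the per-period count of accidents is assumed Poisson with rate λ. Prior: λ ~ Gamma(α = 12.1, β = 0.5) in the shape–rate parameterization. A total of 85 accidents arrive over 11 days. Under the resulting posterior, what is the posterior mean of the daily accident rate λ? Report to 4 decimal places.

With a Gamma(shape α, rate β) prior, the Poisson likelihood is conjugate: the posterior is Gamma(α + ΣXᵢ, β + n).
Posterior: Gamma(α+S, β+n) = Gamma(12.1+85, 0.5+11) = Gamma(97.1, 11.5).
Posterior mean = α/β = 97.1/11.5 = 8.4435.

8.4435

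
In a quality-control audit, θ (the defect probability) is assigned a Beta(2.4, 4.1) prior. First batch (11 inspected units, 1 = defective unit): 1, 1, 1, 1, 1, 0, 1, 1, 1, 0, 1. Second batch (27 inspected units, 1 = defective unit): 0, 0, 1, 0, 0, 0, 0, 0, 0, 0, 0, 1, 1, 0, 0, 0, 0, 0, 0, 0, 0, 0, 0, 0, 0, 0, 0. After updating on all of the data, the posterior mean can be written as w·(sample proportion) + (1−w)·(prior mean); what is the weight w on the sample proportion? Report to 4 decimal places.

The Beta prior is conjugate to a Binomial/Bernoulli likelihood; the update adds successes to α and failures to β.
Total number of inspected units: n = 11 + 27 = 38.
Posterior mean = (α₀+k)/(α₀+β₀+n) = [n/(α₀+β₀+n)]·(k/n) + [(α₀+β₀)/(α₀+β₀+n)]·α₀/(α₀+β₀), so only n and the prior enter the weight.
The weight on the data is w = n/(α₀+β₀+n) = 38/(2.4+4.1+38) = 38/44.5 = 0.8539.

0.8539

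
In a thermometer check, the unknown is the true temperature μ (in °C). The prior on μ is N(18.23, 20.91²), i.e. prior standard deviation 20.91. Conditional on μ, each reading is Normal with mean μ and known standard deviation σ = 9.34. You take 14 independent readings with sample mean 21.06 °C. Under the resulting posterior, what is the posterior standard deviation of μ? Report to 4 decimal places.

For Normal data with known variance σ², a Normal(μ₀, σ₀²) prior on μ is conjugate. Posterior precision = 1/σ₀² + n/σ²; posterior mean is the precision-weighted average of μ₀ and x̄.
σ₀² = 20.91² = 437.2281, σ² = 9.34² = 87.2356; σ² + n·σ₀² = 87.2356 + 14·437.2281 = 6208.429.
Posterior precision = 1/σ₀² + n/σ² = 1/437.2281 + 14/87.2356 = (σ² + n·σ₀²)/(σ₀²σ²) = 6208.429/(437.2281·87.2356); posterior variance σₙ² = σ₀²σ²/(σ² + n·σ₀²) = 437.2281·87.2356/6208.429 = 6.143560.
Posterior SD = √σₙ² = √(437.2281·87.2356/6208.429) = 2.4786.

2.4786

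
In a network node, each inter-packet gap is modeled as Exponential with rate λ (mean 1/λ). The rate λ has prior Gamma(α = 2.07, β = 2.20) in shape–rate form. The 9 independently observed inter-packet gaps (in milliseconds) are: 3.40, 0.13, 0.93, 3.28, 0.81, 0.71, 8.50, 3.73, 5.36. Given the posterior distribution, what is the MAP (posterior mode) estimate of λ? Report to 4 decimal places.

0.3466

With a Gamma(shape α, rate β) prior on the exponential rate λ, the posterior after n observations with total T = Σxᵢ is Gamma(α+n, β+T).
Sum of observations T = 26.85 milliseconds; n = 9.
Posterior: Gamma(2.07+9, 2.20+26.85) = Gamma(11.07, 29.05).
Mode = (α−1)/β = 0.3466.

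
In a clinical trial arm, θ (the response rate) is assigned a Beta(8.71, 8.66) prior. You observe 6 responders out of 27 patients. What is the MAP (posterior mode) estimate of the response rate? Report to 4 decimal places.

0.3236

The Beta prior is conjugate to a Binomial/Bernoulli likelihood; the update adds successes to α and failures to β.
Posterior: Beta(α+k, β+n−k) = Beta(8.71+6, 8.66+21) = Beta(14.71, 29.66).
Mode of Beta(a,b) for a,b>1 is (a−1)/(a+b−2) = 13.71/42.37 = 0.3236.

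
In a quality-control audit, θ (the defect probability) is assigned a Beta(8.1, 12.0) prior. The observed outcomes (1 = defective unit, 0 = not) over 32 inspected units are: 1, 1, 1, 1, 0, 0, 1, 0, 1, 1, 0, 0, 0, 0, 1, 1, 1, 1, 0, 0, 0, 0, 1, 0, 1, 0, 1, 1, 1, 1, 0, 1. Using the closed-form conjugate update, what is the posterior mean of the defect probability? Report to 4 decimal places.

The Beta prior is conjugate to a Binomial/Bernoulli likelihood; the update adds successes to α and failures to β.
Posterior: Beta(α+k, β+n−k) = Beta(8.1+18, 12.0+14) = Beta(26.1, 26.0).
Posterior mean = α/(α+β) = 26.1/52.1 = 0.5010.

0.5010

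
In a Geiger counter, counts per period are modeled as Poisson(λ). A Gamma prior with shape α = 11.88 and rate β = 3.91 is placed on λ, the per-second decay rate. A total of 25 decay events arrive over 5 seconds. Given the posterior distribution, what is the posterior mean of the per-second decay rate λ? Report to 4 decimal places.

4.1392

With a Gamma(shape α, rate β) prior, the Poisson likelihood is conjugate: the posterior is Gamma(α + ΣXᵢ, β + n).
Posterior: Gamma(α+S, β+n) = Gamma(11.88+25, 3.91+5) = Gamma(36.88, 8.91).
Posterior mean = α/β = 36.88/8.91 = 4.1392.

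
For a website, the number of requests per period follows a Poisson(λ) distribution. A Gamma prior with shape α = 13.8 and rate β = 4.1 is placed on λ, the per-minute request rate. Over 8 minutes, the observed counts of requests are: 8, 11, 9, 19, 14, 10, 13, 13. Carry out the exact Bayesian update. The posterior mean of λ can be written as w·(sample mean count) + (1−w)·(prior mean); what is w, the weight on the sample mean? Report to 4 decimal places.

With a Gamma(shape α, rate β) prior, the Poisson likelihood is conjugate: the posterior is Gamma(α + ΣXᵢ, β + n).
Posterior mean = (α₀+S)/(β₀+n) = [n/(β₀+n)]·(S/n) + [β₀/(β₀+n)]·(α₀/β₀), so only n and β₀ enter the weight.
Weight on data w = n/(β₀+n) = 8/(4.1+8) = 8/12.1 = 0.6612.

0.6612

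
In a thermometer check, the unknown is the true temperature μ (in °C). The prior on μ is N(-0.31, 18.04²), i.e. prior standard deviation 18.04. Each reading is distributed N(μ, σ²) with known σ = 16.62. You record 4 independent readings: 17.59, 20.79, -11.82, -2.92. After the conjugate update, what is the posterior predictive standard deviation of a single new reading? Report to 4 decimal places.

For Normal data with known variance σ², a Normal(μ₀, σ₀²) prior on μ is conjugate. Posterior precision = 1/σ₀² + n/σ²; posterior mean is the precision-weighted average of μ₀ and x̄.
σ₀² = 18.04² = 325.4416, σ² = 16.62² = 276.2244; σ² + n·σ₀² = 276.2244 + 4·325.4416 = 1577.9908.
Posterior precision = 1/σ₀² + n/σ² = 1/325.4416 + 4/276.2244 = (σ² + n·σ₀²)/(σ₀²σ²) = 1577.9908/(325.4416·276.2244); posterior variance σₙ² = σ₀²σ²/(σ² + n·σ₀²) = 325.4416·276.2244/1577.9908 = 56.967956.
Predictive variance for one new observation = σₙ² + σ² = 325.4416·276.2244/1577.9908 + 276.2244 = σ²·(σ₀² + 1577.9908)/1577.9908 = 276.2244·1903.4324/1577.9908 = 333.192356; SD = √(276.2244·1903.4324/1577.9908) = 18.2536.

18.2536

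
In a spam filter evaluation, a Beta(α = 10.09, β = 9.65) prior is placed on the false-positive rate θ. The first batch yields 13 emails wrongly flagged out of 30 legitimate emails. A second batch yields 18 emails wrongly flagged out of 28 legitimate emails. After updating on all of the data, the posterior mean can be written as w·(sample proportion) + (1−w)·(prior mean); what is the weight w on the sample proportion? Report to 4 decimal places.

0.7461

The Beta prior is conjugate to a Binomial/Bernoulli likelihood; the update adds successes to α and failures to β.
Total number of legitimate emails: n = 30 + 28 = 58.
Posterior mean = (α₀+k)/(α₀+β₀+n) = [n/(α₀+β₀+n)]·(k/n) + [(α₀+β₀)/(α₀+β₀+n)]·α₀/(α₀+β₀), so only n and the prior enter the weight.
The weight on the data is w = n/(α₀+β₀+n) = 58/(10.09+9.65+58) = 58/77.74 = 0.7461.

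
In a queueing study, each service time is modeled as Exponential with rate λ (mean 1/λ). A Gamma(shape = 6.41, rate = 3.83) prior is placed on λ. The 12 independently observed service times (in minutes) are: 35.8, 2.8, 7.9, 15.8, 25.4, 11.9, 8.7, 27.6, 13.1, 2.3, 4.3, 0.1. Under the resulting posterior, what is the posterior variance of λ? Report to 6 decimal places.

0.000723

With a Gamma(shape α, rate β) prior on the exponential rate λ, the posterior after n observations with total T = Σxᵢ is Gamma(α+n, β+T).
Sum of observations T = 155.7 minutes; n = 12.
Posterior: Gamma(6.41+12, 3.83+155.7) = Gamma(18.41, 159.53).
Var = α/β² = 0.000723.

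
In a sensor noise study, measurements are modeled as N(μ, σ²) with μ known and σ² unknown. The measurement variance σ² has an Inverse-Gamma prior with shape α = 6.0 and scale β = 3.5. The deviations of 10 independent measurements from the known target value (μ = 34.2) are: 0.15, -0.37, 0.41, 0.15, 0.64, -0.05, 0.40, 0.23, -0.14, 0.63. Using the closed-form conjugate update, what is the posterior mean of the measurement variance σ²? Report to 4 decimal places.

With known mean μ and an Inverse-Gamma(α, β) prior on σ², the Normal likelihood is conjugate: posterior is Inv-Gamma(α + n/2, β + Σ(xᵢ−μ)²/2).
Σ(xᵢ−μ)² = (0.15)² + (-0.37)² + (0.41)² + (0.15)² + (0.64)² + (-0.05)² + (0.40)² + (0.23)² + (-0.14)² + (0.63)² = 1.3915.
Posterior: Inv-Gamma(6.0 + 10/2, 3.5 + 1.3915/2) = Inv-Gamma(11.00, 4.19575).
E[σ²|data] = β/(α−1) = 4.19575/10.00 = 0.4196.

0.4196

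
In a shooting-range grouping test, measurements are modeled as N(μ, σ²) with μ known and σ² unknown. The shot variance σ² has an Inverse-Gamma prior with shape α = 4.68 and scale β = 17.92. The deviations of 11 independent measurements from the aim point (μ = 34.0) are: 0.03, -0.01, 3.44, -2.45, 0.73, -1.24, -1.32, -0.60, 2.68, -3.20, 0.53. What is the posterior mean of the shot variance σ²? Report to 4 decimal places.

4.1151

With known mean μ and an Inverse-Gamma(α, β) prior on σ², the Normal likelihood is conjugate: posterior is Inv-Gamma(α + n/2, β + Σ(xᵢ−μ)²/2).
Σ(xᵢ−μ)² = (0.03)² + (-0.01)² + (3.44)² + (-2.45)² + (0.73)² + (-1.24)² + (-1.32)² + (-0.60)² + (2.68)² + (-3.20)² + (0.53)² = 39.7133.
Posterior: Inv-Gamma(4.68 + 11/2, 17.92 + 39.7133/2) = Inv-Gamma(10.18, 37.77665).
E[σ²|data] = β/(α−1) = 37.77665/9.18 = 4.1151.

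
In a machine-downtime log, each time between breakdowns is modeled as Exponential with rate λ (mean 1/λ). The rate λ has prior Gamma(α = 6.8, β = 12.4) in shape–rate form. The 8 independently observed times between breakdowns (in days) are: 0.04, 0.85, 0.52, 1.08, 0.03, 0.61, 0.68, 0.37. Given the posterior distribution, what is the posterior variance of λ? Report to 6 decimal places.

0.053838

With a Gamma(shape α, rate β) prior on the exponential rate λ, the posterior after n observations with total T = Σxᵢ is Gamma(α+n, β+T).
Sum of observations T = 4.18 days; n = 8.
Posterior: Gamma(6.8+8, 12.4+4.18) = Gamma(14.8, 16.58).
Var = α/β² = 0.053838.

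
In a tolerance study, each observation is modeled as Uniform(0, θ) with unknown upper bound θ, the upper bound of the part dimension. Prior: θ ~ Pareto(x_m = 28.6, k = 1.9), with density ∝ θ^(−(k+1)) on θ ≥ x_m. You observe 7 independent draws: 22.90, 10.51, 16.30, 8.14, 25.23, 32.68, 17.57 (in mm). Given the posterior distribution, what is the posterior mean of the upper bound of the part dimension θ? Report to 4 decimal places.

36.8167

A Pareto(scale x_m, shape k) prior on the upper bound θ of Uniform(0, θ) is conjugate: posterior is Pareto(max(x_m, max xᵢ), k + n).
Sample maximum = 32.68; prior scale x_m = 28.6 → posterior scale = max = 32.68.
Posterior shape = 1.9 + 7 = 8.9.
E[θ|data] = k·x_m/(k−1) = 8.9·32.68/7.9 = 36.8167.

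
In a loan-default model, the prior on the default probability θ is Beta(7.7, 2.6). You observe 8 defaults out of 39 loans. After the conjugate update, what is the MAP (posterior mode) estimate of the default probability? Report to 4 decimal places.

The Beta prior is conjugate to a Binomial/Bernoulli likelihood; the update adds successes to α and failures to β.
Posterior: Beta(α+k, β+n−k) = Beta(7.7+8, 2.6+31) = Beta(15.7, 33.6).
Mode of Beta(a,b) for a,b>1 is (a−1)/(a+b−2) = 14.7/47.3 = 0.3108.

0.3108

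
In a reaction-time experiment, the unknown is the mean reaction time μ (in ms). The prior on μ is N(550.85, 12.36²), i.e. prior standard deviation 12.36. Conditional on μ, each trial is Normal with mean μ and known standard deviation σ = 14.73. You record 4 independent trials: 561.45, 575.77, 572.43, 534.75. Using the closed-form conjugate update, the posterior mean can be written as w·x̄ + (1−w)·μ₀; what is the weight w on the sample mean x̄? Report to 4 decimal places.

0.7380

For Normal data with known variance σ², a Normal(μ₀, σ₀²) prior on μ is conjugate. Posterior precision = 1/σ₀² + n/σ²; posterior mean is the precision-weighted average of μ₀ and x̄.
σ₀² = 12.36² = 152.7696, σ² = 14.73² = 216.9729. Prior precision 1/σ₀² = 1/152.7696; data precision n/σ² = 4/216.9729.
w = (n/σ²)/(1/σ₀² + n/σ²) = n·σ₀²/(σ² + n·σ₀²) = 4·152.7696/(216.9729 + 4·152.7696) = 611.0784/828.0513 = 0.7380.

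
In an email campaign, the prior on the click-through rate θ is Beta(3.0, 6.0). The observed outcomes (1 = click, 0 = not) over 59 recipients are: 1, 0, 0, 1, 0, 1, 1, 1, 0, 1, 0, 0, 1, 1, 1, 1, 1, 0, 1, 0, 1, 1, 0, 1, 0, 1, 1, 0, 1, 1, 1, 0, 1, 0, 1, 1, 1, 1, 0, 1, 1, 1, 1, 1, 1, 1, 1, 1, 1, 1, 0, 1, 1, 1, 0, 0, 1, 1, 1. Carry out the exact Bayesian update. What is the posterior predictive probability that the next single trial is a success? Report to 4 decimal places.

The Beta prior is conjugate to a Binomial/Bernoulli likelihood; the update adds successes to α and failures to β.
Posterior: Beta(α+k, β+n−k) = Beta(3.0+42, 6.0+17) = Beta(45.0, 23.0).
For a single future Bernoulli trial, P(success | data) = α/(α+β) = 0.6618.

0.6618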